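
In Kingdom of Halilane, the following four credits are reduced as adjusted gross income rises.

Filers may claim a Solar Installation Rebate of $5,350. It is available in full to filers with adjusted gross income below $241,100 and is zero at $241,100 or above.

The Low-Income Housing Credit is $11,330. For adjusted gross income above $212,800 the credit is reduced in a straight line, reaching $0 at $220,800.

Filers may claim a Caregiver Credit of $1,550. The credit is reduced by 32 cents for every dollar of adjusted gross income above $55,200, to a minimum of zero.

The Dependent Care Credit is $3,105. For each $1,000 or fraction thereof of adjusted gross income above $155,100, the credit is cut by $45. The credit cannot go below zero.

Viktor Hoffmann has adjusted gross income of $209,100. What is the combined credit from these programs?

$17,355

Solar Installation Rebate: $209,100 is below the $241,100 cutoff, so the full $5,350 applies.
Low-Income Housing Credit: $209,100 is at or below the $212,800 threshold, so the full $11,330 applies.
Caregiver Credit: 32% of the $153,900 excess over $55,200 is $49,248 ≥ base, so the credit is $0.
Dependent Care Credit: income exceeds $155,100 by $54,000, which is 54 full-or-partial $1,000 increments; reduction = 54 × $45 = $2,430, leaving $675.
Total: $5,350 + $11,330 + $0 + $675 = $17,355.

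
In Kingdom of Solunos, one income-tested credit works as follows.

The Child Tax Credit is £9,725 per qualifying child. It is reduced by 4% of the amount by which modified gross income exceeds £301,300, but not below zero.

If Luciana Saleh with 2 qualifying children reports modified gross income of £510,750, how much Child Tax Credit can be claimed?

£11,072

Child Tax Credit: base = 2 × £9,725 = £19,450. 4% of the £209,450 excess over £301,300 is £8,378; credit = £19,450 − £8,378 = £11,072.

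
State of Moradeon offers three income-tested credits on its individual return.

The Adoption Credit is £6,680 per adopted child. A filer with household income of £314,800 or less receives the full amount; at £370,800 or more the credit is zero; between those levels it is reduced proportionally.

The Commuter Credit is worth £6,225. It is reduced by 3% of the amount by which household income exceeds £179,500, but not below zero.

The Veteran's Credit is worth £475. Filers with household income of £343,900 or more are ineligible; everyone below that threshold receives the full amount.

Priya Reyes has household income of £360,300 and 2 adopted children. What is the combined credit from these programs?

£3,306

Adoption Credit: base = 2 × £6,680 = £13,360. £360,300 is £45,500 into a £56,000 phase-out range, leaving 10,500/56,000 of the credit: £13,360 × 10,500/56,000 = £2,505.
Commuter Credit: 3% of the £180,800 excess over £179,500 is £5,424; credit = £6,225 − £5,424 = £801.
Veteran's Credit: £360,300 meets or exceeds the £343,900 cutoff, so the credit is £0.
Total: £2,505 + £801 + £0 = £3,306.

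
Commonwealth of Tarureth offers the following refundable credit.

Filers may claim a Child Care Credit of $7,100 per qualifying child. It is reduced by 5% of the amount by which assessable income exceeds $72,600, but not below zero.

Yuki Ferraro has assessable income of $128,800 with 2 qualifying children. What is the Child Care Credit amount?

Child Care Credit: base = 2 × $7,100 = $14,200. 5% of the $56,200 excess over $72,600 is $2,810; credit = $14,200 − $2,810 = $11,390.

$11,390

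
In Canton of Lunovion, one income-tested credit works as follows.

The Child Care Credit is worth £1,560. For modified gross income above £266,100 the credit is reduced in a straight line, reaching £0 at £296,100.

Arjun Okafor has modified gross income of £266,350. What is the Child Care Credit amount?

£1,547

Child Care Credit: £266,350 is £250 into a £30,000 phase-out range, leaving 29,750/30,000 of the credit: £1,560 × 29,750/30,000 = £1,547.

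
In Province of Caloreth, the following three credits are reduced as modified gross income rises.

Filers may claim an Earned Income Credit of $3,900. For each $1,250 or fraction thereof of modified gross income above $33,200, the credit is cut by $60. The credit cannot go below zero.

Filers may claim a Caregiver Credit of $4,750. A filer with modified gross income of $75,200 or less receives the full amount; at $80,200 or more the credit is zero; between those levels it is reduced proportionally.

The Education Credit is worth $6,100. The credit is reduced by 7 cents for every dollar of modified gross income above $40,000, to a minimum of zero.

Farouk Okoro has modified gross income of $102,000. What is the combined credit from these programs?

$2,300

Earned Income Credit: income exceeds $33,200 by $68,800, which is 56 full-or-partial $1,250 increments; reduction = 56 × $60 = $3,360, leaving $540.
Caregiver Credit: $102,000 is at or above $80,200, so the credit is $0.
Education Credit: 7% of the $62,000 excess over $40,000 is $4,340; credit = $6,100 − $4,340 = $1,760.
Total: $540 + $0 + $1,760 = $2,300.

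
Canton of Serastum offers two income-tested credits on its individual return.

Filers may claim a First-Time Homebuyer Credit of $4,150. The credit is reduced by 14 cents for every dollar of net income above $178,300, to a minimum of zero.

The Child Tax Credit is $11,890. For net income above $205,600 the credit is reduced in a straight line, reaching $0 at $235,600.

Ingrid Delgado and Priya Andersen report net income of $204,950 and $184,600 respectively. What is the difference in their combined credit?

Ingrid ($204,950): First-Time Homebuyer Credit: 14% of the $26,650 excess over $178,300 is $3,731; credit = $4,150 − $3,731 = $419. Child Tax Credit: $204,950 is at or below the $205,600 threshold, so the full $11,890 applies. total $419 + $11,890 = $12,309
Priya ($184,600): First-Time Homebuyer Credit: 14% of the $6,300 excess over $178,300 is $882; credit = $4,150 − $882 = $3,268. Child Tax Credit: $184,600 is at or below the $205,600 threshold, so the full $11,890 applies. total $3,268 + $11,890 = $15,158
Difference: |$12,309 − $15,158| = $2,849.

$2,849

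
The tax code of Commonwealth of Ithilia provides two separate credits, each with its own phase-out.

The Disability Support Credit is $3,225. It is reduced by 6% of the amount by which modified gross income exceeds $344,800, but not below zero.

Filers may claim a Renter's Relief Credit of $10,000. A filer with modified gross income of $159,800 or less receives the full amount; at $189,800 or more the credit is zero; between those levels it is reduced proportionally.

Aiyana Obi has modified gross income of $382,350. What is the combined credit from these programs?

$972

Disability Support Credit: 6% of the $37,550 excess over $344,800 is $2,253; credit = $3,225 − $2,253 = $972.
Renter's Relief Credit: $382,350 is at or above $189,800, so the credit is $0.
Total: $972 + $0 = $972.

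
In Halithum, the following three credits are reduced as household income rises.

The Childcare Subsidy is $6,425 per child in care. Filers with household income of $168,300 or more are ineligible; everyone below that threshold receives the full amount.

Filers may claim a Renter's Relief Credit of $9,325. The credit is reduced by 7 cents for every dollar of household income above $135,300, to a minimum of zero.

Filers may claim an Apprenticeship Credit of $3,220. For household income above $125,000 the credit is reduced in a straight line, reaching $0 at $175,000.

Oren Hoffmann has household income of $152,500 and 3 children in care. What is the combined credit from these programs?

Childcare Subsidy: base = 3 × $6,425 = $19,275. $152,500 is below the $168,300 cutoff, so the full $19,275 applies.
Renter's Relief Credit: 7% of the $17,200 excess over $135,300 is $1,204; credit = $9,325 − $1,204 = $8,121.
Apprenticeship Credit: $152,500 is $27,500 into a $50,000 phase-out range, leaving 22,500/50,000 of the credit: $3,220 × 22,500/50,000 = $1,449.
Total: $19,275 + $8,121 + $1,449 = $28,845.

$28,845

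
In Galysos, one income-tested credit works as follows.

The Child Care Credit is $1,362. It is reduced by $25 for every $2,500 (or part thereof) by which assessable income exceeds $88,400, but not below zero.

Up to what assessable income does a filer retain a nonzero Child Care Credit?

After 54 increments the reduction is 54 × $25 = $1,350, leaving $12; one more increment wipes it out. Increment 54 ends at excess 54 × $2,500 = $135,000, so the highest qualifying income is $88,400 + $135,000 = $223,400.

$223,400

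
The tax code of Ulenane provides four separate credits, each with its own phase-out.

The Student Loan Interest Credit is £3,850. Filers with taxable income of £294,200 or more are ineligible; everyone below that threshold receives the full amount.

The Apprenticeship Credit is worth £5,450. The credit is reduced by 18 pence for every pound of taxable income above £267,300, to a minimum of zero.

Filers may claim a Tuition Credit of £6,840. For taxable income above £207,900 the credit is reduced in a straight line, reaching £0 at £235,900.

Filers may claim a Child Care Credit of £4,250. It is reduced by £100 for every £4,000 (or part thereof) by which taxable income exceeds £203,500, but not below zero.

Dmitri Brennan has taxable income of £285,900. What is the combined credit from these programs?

£8,102

Student Loan Interest Credit: £285,900 is below the £294,200 cutoff, so the full £3,850 applies.
Apprenticeship Credit: 18% of the £18,600 excess over £267,300 is £3,348; credit = £5,450 − £3,348 = £2,102.
Tuition Credit: £285,900 is at or above £235,900, so the credit is £0.
Child Care Credit: income exceeds £203,500 by £82,400, which is 21 full-or-partial £4,000 increments; reduction = 21 × £100 = £2,100, leaving £2,150.
Total: £3,850 + £2,102 + £0 + £2,150 = £8,102.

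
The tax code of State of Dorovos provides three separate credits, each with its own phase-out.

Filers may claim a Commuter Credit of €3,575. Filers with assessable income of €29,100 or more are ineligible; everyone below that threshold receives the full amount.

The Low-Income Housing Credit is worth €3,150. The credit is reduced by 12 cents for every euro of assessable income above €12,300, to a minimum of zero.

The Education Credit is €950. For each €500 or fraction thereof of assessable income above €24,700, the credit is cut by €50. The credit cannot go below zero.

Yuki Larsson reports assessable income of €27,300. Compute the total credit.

Commuter Credit: €27,300 is below the €29,100 cutoff, so the full €3,575 applies.
Low-Income Housing Credit: 12% of the €15,000 excess over €12,300 is €1,800; credit = €3,150 − €1,800 = €1,350.
Education Credit: income exceeds €24,700 by €2,600, which is 6 full-or-partial €500 increments; reduction = 6 × €50 = €300, leaving €650.
Total: €3,575 + €1,350 + €650 = €5,575.

€5,575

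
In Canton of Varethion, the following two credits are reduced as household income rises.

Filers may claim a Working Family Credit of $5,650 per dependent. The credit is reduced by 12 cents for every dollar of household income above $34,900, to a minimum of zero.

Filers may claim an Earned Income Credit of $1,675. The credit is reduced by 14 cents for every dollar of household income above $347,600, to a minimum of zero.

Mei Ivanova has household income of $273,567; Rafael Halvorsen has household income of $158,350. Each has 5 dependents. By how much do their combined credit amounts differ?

$13,436

Mei ($273,567): Working Family Credit: base = 5 × $5,650 = $28,250. 12% of the $238,667 excess over $34,900 is $28,640.04 ≥ base, so the credit is $0. Earned Income Credit: $273,567 is at or below the $347,600 threshold, so the full $1,675 applies. total $0 + $1,675 = $1,675
Rafael ($158,350): Working Family Credit: base = 5 × $5,650 = $28,250. 12% of the $123,450 excess over $34,900 is $14,814; credit = $28,250 − $14,814 = $13,436. Earned Income Credit: $158,350 is at or below the $347,600 threshold, so the full $1,675 applies. total $13,436 + $1,675 = $15,111
Difference: |$1,675 − $15,111| = $13,436.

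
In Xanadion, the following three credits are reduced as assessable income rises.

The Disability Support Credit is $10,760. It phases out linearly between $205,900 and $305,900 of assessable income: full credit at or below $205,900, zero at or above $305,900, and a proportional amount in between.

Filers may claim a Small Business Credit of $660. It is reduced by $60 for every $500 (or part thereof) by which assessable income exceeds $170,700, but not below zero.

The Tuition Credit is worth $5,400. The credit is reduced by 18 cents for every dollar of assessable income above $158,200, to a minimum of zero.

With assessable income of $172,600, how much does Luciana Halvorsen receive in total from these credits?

Disability Support Credit: $172,600 is at or below the $205,900 threshold, so the full $10,760 applies.
Small Business Credit: income exceeds $170,700 by $1,900, which is 4 full-or-partial $500 increments; reduction = 4 × $60 = $240, leaving $420.
Tuition Credit: 18% of the $14,400 excess over $158,200 is $2,592; credit = $5,400 − $2,592 = $2,808.
Total: $10,760 + $420 + $2,808 = $13,988.

$13,988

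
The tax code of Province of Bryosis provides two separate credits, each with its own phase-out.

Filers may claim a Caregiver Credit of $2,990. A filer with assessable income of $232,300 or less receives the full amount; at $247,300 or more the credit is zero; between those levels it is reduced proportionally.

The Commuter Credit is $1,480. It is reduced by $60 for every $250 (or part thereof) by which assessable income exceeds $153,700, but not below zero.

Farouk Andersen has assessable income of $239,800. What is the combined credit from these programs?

$1,495

Caregiver Credit: $239,800 is $7,500 into a $15,000 phase-out range, leaving 7,500/15,000 of the credit: $2,990 × 7,500/15,000 = $1,495.
Commuter Credit: income exceeds $153,700 by $86,100 → 345 increments × $60 = $20,700 ≥ base, so the credit is $0.
Total: $1,495 + $0 = $1,495.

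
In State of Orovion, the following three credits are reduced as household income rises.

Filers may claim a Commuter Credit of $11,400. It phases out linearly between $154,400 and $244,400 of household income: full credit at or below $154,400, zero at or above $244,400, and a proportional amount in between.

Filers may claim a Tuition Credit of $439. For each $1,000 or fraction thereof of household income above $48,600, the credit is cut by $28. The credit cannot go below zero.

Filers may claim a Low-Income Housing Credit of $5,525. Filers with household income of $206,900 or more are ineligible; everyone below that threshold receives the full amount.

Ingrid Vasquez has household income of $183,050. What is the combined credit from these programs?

Commuter Credit: $183,050 is $28,650 into a $90,000 phase-out range, leaving 61,350/90,000 of the credit: $11,400 × 61,350/90,000 = $7,771.
Tuition Credit: income exceeds $48,600 by $134,450 → 135 increments × $28 = $3,780 ≥ base, so the credit is $0.
Low-Income Housing Credit: $183,050 is below the $206,900 cutoff, so the full $5,525 applies.
Total: $7,771 + $0 + $5,525 = $13,296.

$13,296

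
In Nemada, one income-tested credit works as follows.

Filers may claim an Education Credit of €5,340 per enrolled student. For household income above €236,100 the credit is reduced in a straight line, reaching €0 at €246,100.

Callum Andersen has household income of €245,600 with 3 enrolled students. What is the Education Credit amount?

Education Credit: base = 3 × €5,340 = €16,020. €245,600 is €9,500 into a €10,000 phase-out range, leaving 500/10,000 of the credit: €16,020 × 500/10,000 = €801.

€801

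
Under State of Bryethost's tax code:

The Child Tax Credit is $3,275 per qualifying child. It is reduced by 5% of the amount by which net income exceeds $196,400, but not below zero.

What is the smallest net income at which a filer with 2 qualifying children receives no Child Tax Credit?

Full credit = 2 × $3,275 = $6,550.
The credit falls by 5% of each dollar above $196,400, so it reaches zero when the excess is $6,550 / 5% = $131,000: income = $196,400 + $131,000 = $327,400.

$327,400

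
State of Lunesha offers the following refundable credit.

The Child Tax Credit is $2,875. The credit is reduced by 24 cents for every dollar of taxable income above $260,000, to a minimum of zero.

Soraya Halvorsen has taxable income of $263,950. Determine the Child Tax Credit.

$1,927

Child Tax Credit: 24% of the $3,950 excess over $260,000 is $948; credit = $2,875 − $948 = $1,927.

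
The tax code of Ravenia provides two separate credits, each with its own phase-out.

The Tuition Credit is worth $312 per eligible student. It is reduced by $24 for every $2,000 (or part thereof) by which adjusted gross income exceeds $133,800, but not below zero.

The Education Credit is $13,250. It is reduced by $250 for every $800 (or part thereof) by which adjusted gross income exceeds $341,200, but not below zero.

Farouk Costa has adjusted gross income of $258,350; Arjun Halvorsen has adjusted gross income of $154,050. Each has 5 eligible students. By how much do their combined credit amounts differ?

$1,248

Farouk ($258,350): Tuition Credit: base = 5 × $312 = $1,560. income exceeds $133,800 by $124,550, which is 63 full-or-partial $2,000 increments; reduction = 63 × $24 = $1,512, leaving $48. Education Credit: $258,350 is at or below the $341,200 threshold, so the full $13,250 applies. total $48 + $13,250 = $13,298
Arjun ($154,050): Tuition Credit: base = 5 × $312 = $1,560. income exceeds $133,800 by $20,250, which is 11 full-or-partial $2,000 increments; reduction = 11 × $24 = $264, leaving $1,296. Education Credit: $154,050 is at or below the $341,200 threshold, so the full $13,250 applies. total $1,296 + $13,250 = $14,546
Difference: |$13,298 − $14,546| = $1,248.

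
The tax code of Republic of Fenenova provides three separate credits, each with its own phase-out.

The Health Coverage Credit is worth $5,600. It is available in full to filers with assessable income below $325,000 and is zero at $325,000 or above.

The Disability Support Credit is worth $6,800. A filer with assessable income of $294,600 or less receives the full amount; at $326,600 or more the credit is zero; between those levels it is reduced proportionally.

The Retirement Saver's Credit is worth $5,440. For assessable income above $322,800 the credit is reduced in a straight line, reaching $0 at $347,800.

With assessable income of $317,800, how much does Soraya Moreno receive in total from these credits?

Health Coverage Credit: $317,800 is below the $325,000 cutoff, so the full $5,600 applies.
Disability Support Credit: $317,800 is $23,200 into a $32,000 phase-out range, leaving 8,800/32,000 of the credit: $6,800 × 8,800/32,000 = $1,870.
Retirement Saver's Credit: $317,800 is at or below the $322,800 threshold, so the full $5,440 applies.
Total: $5,600 + $1,870 + $5,440 = $12,910.

$12,910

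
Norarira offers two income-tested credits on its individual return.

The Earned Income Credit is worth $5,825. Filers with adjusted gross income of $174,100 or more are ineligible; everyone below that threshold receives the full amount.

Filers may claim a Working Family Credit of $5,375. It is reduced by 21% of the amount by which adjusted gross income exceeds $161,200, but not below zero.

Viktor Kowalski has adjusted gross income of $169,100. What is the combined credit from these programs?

$9,541

Earned Income Credit: $169,100 is below the $174,100 cutoff, so the full $5,825 applies.
Working Family Credit: 21% of the $7,900 excess over $161,200 is $1,659; credit = $5,375 − $1,659 = $3,716.
Total: $5,825 + $3,716 = $9,541.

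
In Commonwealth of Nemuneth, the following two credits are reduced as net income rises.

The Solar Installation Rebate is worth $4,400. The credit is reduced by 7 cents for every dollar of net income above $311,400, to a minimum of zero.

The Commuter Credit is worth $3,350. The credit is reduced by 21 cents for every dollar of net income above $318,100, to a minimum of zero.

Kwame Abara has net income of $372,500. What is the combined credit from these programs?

Solar Installation Rebate: 7% of the $61,100 excess over $311,400 is $4,277; credit = $4,400 − $4,277 = $123.
Commuter Credit: 21% of the $54,400 excess over $318,100 is $11,424 ≥ base, so the credit is $0.
Total: $123 + $0 = $123.

$123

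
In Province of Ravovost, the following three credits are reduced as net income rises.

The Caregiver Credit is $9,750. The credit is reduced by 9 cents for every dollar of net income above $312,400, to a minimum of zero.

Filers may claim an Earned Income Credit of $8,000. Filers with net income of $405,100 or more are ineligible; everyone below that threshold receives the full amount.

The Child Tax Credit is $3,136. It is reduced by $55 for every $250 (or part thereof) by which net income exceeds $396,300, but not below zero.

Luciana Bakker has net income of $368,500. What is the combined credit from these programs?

$15,837

Caregiver Credit: 9% of the $56,100 excess over $312,400 is $5,049; credit = $9,750 − $5,049 = $4,701.
Earned Income Credit: $368,500 is below the $405,100 cutoff, so the full $8,000 applies.
Child Tax Credit: $368,500 is at or below the $396,300 threshold, so the full $3,136 applies.
Total: $4,701 + $8,000 + $3,136 = $15,837.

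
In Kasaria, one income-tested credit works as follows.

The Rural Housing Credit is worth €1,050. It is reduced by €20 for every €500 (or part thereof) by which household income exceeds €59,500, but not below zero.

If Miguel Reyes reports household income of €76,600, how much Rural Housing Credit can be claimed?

Rural Housing Credit: income exceeds €59,500 by €17,100, which is 35 full-or-partial €500 increments; reduction = 35 × €20 = €700, leaving €350.

€350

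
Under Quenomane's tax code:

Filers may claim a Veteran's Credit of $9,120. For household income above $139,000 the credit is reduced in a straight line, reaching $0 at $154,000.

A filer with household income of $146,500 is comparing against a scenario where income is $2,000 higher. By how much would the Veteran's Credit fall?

At $146,500 — $146,500 is $7,500 into a $15,000 phase-out range, leaving 7,500/15,000 of the credit: $9,120 × 7,500/15,000 = $4,560.
At $148,500 — $148,500 is $9,500 into a $15,000 phase-out range, leaving 5,500/15,000 of the credit: $9,120 × 5,500/15,000 = $3,344.
Lost: $4,560 − $3,344 = $1,216.

$1,216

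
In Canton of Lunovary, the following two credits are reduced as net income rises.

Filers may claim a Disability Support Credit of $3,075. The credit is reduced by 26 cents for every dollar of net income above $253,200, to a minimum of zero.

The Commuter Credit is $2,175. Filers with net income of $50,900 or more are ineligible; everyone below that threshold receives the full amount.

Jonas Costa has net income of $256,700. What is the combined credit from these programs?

$2,165

Disability Support Credit: 26% of the $3,500 excess over $253,200 is $910; credit = $3,075 − $910 = $2,165.
Commuter Credit: $256,700 meets or exceeds the $50,900 cutoff, so the credit is $0.
Total: $2,165 + $0 = $2,165.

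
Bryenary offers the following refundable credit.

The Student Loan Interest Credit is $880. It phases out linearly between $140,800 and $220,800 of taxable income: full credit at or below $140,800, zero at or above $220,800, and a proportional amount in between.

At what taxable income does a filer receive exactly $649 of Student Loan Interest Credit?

$649 is 649/880 of the full $880, so 231/880 of the $80,000 range has been used: income = $140,800 + $80,000 × 231/880 = $161,800.

$161,800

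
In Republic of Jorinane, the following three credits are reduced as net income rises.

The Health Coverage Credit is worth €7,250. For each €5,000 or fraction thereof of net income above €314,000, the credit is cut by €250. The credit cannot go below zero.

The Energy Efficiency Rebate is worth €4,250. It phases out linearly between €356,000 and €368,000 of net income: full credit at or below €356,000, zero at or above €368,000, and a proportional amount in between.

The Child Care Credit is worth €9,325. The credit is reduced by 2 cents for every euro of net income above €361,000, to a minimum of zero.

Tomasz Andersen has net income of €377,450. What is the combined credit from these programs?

€12,996

Health Coverage Credit: income exceeds €314,000 by €63,450, which is 13 full-or-partial €5,000 increments; reduction = 13 × €250 = €3,250, leaving €4,000.
Energy Efficiency Rebate: €377,450 is at or above €368,000, so the credit is €0.
Child Care Credit: 2% of the €16,450 excess over €361,000 is €329; credit = €9,325 − €329 = €8,996.
Total: €4,000 + €0 + €8,996 = €12,996.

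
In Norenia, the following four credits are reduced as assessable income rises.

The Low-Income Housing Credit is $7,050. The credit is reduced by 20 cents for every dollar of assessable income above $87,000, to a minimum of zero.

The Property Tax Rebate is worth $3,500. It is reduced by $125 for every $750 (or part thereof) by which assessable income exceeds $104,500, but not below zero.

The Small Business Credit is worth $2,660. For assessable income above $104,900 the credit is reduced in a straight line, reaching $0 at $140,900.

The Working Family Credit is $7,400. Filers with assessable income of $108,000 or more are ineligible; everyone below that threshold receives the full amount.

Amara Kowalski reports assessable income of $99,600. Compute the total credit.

Low-Income Housing Credit: 20% of the $12,600 excess over $87,000 is $2,520; credit = $7,050 − $2,520 = $4,530.
Property Tax Rebate: $99,600 is at or below the $104,500 threshold, so the full $3,500 applies.
Small Business Credit: $99,600 is at or below the $104,900 threshold, so the full $2,660 applies.
Working Family Credit: $99,600 is below the $108,000 cutoff, so the full $7,400 applies.
Total: $4,530 + $3,500 + $2,660 + $7,400 = $18,090.

$18,090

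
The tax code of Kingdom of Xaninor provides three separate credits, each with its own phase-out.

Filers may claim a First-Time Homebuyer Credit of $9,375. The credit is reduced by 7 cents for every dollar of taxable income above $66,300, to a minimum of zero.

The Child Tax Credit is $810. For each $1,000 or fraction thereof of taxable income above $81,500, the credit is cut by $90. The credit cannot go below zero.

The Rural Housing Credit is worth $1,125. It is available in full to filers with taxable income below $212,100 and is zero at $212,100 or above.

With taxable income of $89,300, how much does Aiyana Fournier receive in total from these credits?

$8,980

First-Time Homebuyer Credit: 7% of the $23,000 excess over $66,300 is $1,610; credit = $9,375 − $1,610 = $7,765.
Child Tax Credit: income exceeds $81,500 by $7,800, which is 8 full-or-partial $1,000 increments; reduction = 8 × $90 = $720, leaving $90.
Rural Housing Credit: $89,300 is below the $212,100 cutoff, so the full $1,125 applies.
Total: $7,765 + $90 + $1,125 = $8,980.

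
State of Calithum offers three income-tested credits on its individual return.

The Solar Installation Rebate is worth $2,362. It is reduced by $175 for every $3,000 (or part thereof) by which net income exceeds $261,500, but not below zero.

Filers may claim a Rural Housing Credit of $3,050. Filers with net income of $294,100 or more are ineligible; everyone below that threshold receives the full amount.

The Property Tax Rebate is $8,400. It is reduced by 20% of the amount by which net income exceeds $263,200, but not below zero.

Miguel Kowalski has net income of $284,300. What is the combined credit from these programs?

$8,192

Solar Installation Rebate: income exceeds $261,500 by $22,800, which is 8 full-or-partial $3,000 increments; reduction = 8 × $175 = $1,400, leaving $962.
Rural Housing Credit: $284,300 is below the $294,100 cutoff, so the full $3,050 applies.
Property Tax Rebate: 20% of the $21,100 excess over $263,200 is $4,220; credit = $8,400 − $4,220 = $4,180.
Total: $962 + $3,050 + $4,180 = $8,192.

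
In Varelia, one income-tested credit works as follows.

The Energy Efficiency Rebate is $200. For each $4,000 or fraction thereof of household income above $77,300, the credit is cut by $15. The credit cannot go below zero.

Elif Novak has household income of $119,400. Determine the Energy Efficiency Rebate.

Energy Efficiency Rebate: income exceeds $77,300 by $42,100, which is 11 full-or-partial $4,000 increments; reduction = 11 × $15 = $165, leaving $35.

$35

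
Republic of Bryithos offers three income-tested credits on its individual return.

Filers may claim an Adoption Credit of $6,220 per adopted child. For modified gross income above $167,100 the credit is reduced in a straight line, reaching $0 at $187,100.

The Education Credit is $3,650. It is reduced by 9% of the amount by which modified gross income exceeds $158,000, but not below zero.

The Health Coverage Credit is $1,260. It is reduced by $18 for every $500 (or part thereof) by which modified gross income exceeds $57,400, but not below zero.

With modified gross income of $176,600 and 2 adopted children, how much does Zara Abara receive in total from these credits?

Adoption Credit: base = 2 × $6,220 = $12,440. $176,600 is $9,500 into a $20,000 phase-out range, leaving 10,500/20,000 of the credit: $12,440 × 10,500/20,000 = $6,531.
Education Credit: 9% of the $18,600 excess over $158,000 is $1,674; credit = $3,650 − $1,674 = $1,976.
Health Coverage Credit: income exceeds $57,400 by $119,200 → 239 increments × $18 = $4,302 ≥ base, so the credit is $0.
Total: $6,531 + $1,976 + $0 = $8,507.

$8,507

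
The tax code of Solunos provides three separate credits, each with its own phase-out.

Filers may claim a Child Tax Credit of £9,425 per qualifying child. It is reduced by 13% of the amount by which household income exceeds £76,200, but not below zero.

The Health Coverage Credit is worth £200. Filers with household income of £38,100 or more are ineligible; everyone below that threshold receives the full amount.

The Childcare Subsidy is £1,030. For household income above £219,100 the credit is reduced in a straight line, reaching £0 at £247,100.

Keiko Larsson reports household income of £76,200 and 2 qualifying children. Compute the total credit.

Child Tax Credit: base = 2 × £9,425 = £18,850. £76,200 is at or below the £76,200 threshold, so the full £18,850 applies.
Health Coverage Credit: £76,200 meets or exceeds the £38,100 cutoff, so the credit is £0.
Childcare Subsidy: £76,200 is at or below the £219,100 threshold, so the full £1,030 applies.
Total: £18,850 + £0 + £1,030 = £19,880.

£19,880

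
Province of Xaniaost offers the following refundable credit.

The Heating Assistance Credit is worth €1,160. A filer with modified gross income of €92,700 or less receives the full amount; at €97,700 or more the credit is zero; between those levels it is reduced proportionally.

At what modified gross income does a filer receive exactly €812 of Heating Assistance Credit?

€94,200

€812 is 812/1,160 of the full €1,160, so 348/1,160 of the €5,000 range has been used: income = €92,700 + €5,000 × 348/1,160 = €94,200.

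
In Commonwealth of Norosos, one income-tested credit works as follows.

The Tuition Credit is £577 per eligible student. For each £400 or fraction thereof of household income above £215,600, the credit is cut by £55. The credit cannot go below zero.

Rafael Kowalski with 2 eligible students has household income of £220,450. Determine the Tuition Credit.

£439

Tuition Credit: base = 2 × £577 = £1,154. income exceeds £215,600 by £4,850, which is 13 full-or-partial £400 increments; reduction = 13 × £55 = £715, leaving £439.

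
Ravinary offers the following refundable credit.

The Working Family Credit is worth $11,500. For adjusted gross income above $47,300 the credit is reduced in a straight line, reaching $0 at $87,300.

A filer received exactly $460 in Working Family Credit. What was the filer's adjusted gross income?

$85,700

$460 is 460/11,500 of the full $11,500, so 11,040/11,500 of the $40,000 range has been used: income = $47,300 + $40,000 × 11,040/11,500 = $85,700.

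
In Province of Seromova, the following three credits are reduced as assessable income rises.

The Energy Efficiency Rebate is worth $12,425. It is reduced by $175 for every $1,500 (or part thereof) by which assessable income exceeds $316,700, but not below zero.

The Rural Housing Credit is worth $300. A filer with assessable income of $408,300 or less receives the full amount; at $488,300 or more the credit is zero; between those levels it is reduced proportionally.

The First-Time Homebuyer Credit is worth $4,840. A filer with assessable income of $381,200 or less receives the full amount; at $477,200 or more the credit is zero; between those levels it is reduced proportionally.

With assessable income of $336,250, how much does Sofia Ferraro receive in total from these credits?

$15,115

Energy Efficiency Rebate: income exceeds $316,700 by $19,550, which is 14 full-or-partial $1,500 increments; reduction = 14 × $175 = $2,450, leaving $9,975.
Rural Housing Credit: $336,250 is at or below the $408,300 threshold, so the full $300 applies.
First-Time Homebuyer Credit: $336,250 is at or below the $381,200 threshold, so the full $4,840 applies.
Total: $9,975 + $300 + $4,840 = $15,115.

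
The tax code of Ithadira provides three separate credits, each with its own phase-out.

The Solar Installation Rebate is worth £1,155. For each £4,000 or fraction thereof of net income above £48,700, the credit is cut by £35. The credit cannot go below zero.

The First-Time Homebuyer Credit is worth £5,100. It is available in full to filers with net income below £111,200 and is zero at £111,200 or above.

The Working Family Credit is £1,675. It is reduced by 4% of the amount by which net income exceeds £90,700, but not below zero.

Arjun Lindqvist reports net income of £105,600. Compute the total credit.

Solar Installation Rebate: income exceeds £48,700 by £56,900, which is 15 full-or-partial £4,000 increments; reduction = 15 × £35 = £525, leaving £630.
First-Time Homebuyer Credit: £105,600 is below the £111,200 cutoff, so the full £5,100 applies.
Working Family Credit: 4% of the £14,900 excess over £90,700 is £596; credit = £1,675 − £596 = £1,079.
Total: £630 + £5,100 + £1,079 = £6,809.

£6,809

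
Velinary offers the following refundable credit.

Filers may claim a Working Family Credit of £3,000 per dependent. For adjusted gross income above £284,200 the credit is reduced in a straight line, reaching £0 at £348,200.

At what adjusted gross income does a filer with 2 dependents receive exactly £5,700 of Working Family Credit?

£287,400

Full credit = 2 × £3,000 = £6,000.
£5,700 is 5,700/6,000 of the full £6,000, so 300/6,000 of the £64,000 range has been used: income = £284,200 + £64,000 × 300/6,000 = £287,400.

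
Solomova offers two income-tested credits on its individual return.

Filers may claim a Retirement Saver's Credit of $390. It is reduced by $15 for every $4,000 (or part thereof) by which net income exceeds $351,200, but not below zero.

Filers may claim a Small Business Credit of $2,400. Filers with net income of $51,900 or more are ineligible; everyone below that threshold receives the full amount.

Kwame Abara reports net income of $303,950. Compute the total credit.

$390

Retirement Saver's Credit: $303,950 is at or below the $351,200 threshold, so the full $390 applies.
Small Business Credit: $303,950 meets or exceeds the $51,900 cutoff, so the credit is $0.
Total: $390 + $0 = $390.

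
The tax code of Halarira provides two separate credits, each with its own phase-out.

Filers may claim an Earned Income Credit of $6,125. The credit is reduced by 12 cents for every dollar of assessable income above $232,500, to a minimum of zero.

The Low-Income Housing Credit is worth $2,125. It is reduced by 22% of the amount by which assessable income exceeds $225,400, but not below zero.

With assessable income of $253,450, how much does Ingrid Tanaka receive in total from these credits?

Earned Income Credit: 12% of the $20,950 excess over $232,500 is $2,514; credit = $6,125 − $2,514 = $3,611.
Low-Income Housing Credit: 22% of the $28,050 excess over $225,400 is $6,171 ≥ base, so the credit is $0.
Total: $3,611 + $0 = $3,611.

$3,611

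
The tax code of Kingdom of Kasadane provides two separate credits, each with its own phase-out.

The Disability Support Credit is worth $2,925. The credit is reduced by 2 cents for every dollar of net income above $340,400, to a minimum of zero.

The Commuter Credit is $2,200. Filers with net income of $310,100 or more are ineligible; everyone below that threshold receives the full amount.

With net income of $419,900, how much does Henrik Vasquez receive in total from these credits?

$1,335

Disability Support Credit: 2% of the $79,500 excess over $340,400 is $1,590; credit = $2,925 − $1,590 = $1,335.
Commuter Credit: $419,900 meets or exceeds the $310,100 cutoff, so the credit is $0.
Total: $1,335 + $0 = $1,335.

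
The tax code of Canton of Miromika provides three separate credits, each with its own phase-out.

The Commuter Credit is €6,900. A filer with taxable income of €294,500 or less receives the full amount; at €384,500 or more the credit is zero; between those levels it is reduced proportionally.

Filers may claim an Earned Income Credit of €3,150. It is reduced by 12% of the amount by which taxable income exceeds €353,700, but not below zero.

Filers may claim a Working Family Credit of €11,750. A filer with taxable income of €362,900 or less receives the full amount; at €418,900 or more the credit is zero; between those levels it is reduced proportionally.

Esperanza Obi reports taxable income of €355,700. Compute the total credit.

€16,868

Commuter Credit: €355,700 is €61,200 into a €90,000 phase-out range, leaving 28,800/90,000 of the credit: €6,900 × 28,800/90,000 = €2,208.
Earned Income Credit: 12% of the €2,000 excess over €353,700 is €240; credit = €3,150 − €240 = €2,910.
Working Family Credit: €355,700 is at or below the €362,900 threshold, so the full €11,750 applies.
Total: €2,208 + €2,910 + €11,750 = €16,868.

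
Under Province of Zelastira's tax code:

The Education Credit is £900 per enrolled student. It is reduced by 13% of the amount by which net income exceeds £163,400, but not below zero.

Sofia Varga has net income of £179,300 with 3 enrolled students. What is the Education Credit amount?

£633

Education Credit: base = 3 × £900 = £2,700. 13% of the £15,900 excess over £163,400 is £2,067; credit = £2,700 − £2,067 = £633.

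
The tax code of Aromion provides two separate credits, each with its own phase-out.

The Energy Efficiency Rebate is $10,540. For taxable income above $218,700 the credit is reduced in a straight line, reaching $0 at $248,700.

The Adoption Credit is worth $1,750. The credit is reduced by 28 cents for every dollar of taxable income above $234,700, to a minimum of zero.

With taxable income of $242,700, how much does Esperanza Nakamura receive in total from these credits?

Energy Efficiency Rebate: $242,700 is $24,000 into a $30,000 phase-out range, leaving 6,000/30,000 of the credit: $10,540 × 6,000/30,000 = $2,108.
Adoption Credit: 28% of the $8,000 excess over $234,700 is $2,240 ≥ base, so the credit is $0.
Total: $2,108 + $0 = $2,108.

$2,108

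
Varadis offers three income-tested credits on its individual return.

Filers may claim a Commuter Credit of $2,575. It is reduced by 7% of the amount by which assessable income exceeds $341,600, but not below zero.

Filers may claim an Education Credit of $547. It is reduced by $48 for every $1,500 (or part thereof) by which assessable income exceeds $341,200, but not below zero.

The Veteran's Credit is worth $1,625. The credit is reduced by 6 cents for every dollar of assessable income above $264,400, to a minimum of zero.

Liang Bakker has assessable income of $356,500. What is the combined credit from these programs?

Commuter Credit: 7% of the $14,900 excess over $341,600 is $1,043; credit = $2,575 − $1,043 = $1,532.
Education Credit: income exceeds $341,200 by $15,300, which is 11 full-or-partial $1,500 increments; reduction = 11 × $48 = $528, leaving $19.
Veteran's Credit: 6% of the $92,100 excess over $264,400 is $5,526 ≥ base, so the credit is $0.
Total: $1,532 + $19 + $0 = $1,551.

$1,551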